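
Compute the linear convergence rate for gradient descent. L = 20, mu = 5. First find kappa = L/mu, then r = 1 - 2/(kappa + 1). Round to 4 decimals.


Step 1: Compute the condition number.
kappa = L/mu = 20/5 = 4.0
Step 2: Compute the convergence rate.
r = 1 - 2/(kappa + 1) = 1 - 2*mu/(L + mu) = (L - mu)/(L + mu) = 15/25 = 0.6


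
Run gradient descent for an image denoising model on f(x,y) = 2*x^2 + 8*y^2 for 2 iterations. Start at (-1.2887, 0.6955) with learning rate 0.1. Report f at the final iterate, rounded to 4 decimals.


Gradient descent on f(x,y) = 2*x^2 + 8*y^2.
Starting point: (-1.2887, 0.6955), alpha = 0.1
Step 1: grad_x = 2*2*-1.2887 = -5.1548, grad_y = 2*8*0.6955 = 11.128
  x_1 = -1.2887 - 0.1*-5.1548 = -0.7732
  y_1 = 0.6955 - 0.1*11.128 = -0.4173
Step 2: grad_x = 2*2*-0.7732 = -3.0929, grad_y = 2*8*-0.4173 = -6.6768
  x_2 = -0.7732 - 0.1*-3.0929 = -0.4639
  y_2 = -0.4173 - 0.1*-6.6768 = 0.2504
f(-0.4639, 0.2504) = 2*(-0.4639)^2 + 8*0.2504^2 = 0.932


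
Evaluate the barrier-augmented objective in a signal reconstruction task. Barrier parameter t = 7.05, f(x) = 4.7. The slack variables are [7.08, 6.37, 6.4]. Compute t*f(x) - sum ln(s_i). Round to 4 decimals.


Step 1: Compute log-barrier.
ln values: [1.9573, 1.8516, 1.8563]
phi = -(1.9573 + 1.8516 + 1.8563) = -5.6652
Step 2: Compute augmented objective.
t*f(x) = 7.05*4.7 = 33.135
Total = 33.135 - 5.6652 = 27.4698


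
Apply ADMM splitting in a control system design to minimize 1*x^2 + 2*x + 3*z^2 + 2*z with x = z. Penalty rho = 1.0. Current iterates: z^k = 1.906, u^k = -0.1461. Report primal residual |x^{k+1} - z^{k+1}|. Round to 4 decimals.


ADMM iteration with rho = 1.0, z^k = 1.906, u^k = -0.1461
Step 1: x-update.
Minimize 1*x^2 + 2*x + (1.0/2)*(x - 1.906 - 0.1461)^2
FOC: (2*1 + 1.0)*x = -2 + 1.0*(1.906 + 0.1461)
x^{k+1} = 0.0174
Step 2: z-update.
Minimize 3*z^2 + 2*z + (1.0/2)*(0.0174 - z - 0.1461)^2
FOC: (2*3 + 1.0)*z = -2 + 1.0*(0.0174 - 0.1461)
z^{k+1} = -0.3041
Step 3: u-update.
u^{k+1} = -0.1461 + 0.0174 + 0.3041 = 0.1754
Step 4: Primal residual = |0.0174 + 0.3041| = 0.3215


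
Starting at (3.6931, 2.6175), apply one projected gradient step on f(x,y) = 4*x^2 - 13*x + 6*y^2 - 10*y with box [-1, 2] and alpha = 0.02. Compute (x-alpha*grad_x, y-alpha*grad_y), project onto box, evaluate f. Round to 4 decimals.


Step 1: Compute gradient at (3.6931, 2.6175).
grad_x = 2*4*3.6931 - 13 = 16.5448
grad_y = 2*6*2.6175 - 10 = 21.41
Step 2: Gradient step.
x_raw = 3.6931 - 0.02*16.5448 = 3.3622
y_raw = 2.6175 - 0.02*21.41 = 2.1893
Step 3: Project onto [-1, 2].
x_proj = clip(3.3622) = 2.0
y_proj = clip(2.1893) = 2.0
Step 4: Evaluate f.
f(2.0, 2.0) = -6.0


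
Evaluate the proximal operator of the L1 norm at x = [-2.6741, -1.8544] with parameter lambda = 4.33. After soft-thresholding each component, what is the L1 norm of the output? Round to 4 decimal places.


Soft-thresholding with lambda = 4.33:
prox(-2.6741) = sign(-2.6741)*max(|-2.6741| - 4.33, 0) = 0.0
prox(-1.8544) = sign(-1.8544)*max(|-1.8544| - 4.33, 0) = 0.0
prox(x) = [0.0, 0.0]
||prox(x)||_1 = 0.0 + 0.0 = 0.0


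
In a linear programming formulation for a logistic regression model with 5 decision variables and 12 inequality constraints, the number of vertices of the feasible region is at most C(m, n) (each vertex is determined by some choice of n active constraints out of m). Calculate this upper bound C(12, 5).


Each vertex corresponds to some choice of n active constraints out of m, so the number of vertices is at most C(m, n) = m! / (n!(m-n)!).
m = 12, n = 5
Numerator: 12 * 11 * 10 * 9 * 8
Denominator: 5! = 120
C(12, 5) = 792


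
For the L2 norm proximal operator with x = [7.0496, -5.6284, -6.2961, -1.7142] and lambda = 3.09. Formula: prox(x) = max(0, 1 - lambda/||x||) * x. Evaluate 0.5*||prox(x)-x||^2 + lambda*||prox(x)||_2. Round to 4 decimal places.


Step 1: Compute ||x||.
||x|| = 11.1335
Step 2: Compute scaling factor.
scale = max(0, 1 - 3.09/11.1335) = 0.7225
Step 3: prox(x) = [5.0931, -4.0663, -4.5487, -1.2384]
||prox(x)|| = 8.0435
Step 4: Proximal objective.
0.5*||prox-x||^2 = 4.7741
lambda*||prox|| = 24.8544
Total = 29.6285


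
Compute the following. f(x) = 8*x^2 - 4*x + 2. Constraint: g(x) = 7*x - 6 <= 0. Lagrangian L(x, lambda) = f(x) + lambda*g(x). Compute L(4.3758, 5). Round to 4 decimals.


Step 1: Evaluate f(x).
f(4.3758) = 8*4.3758^2 - 4*4.3758 + 2 = 137.6778
Step 2: Evaluate g(x).
g(4.3758) = 7*4.3758 - 6 = 24.6306
Step 3: Compute Lagrangian.
L = 137.6778 + 5*24.6306 = 260.8308


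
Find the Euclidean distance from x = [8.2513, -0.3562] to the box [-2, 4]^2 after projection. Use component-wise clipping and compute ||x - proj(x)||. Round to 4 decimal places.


Project each component onto [-2, 4].
clip(8.2513) = 4.0, clip(-0.3562) = -0.3562
Projection = [4.0, -0.3562]
Squared diffs: [18.0736, 0.0]
Distance = sqrt(18.0736) = 4.2513


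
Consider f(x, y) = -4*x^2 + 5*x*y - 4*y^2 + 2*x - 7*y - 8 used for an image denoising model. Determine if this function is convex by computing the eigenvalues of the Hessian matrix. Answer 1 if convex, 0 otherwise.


The Hessian of f(x,y) = -4*x^2 + 5*x*y - 4*y^2 + 2*x - 7*y - 8 is:
H = [[-8, 5], [5, -8]]
Trace = -8 - 8 = -16
Determinant = -8*-8 - (5)^2 = 39
Discriminant = (-16)^2 - 4*39 = 100.0
Eigenvalues: lambda_1 = -13.0, lambda_2 = -3.0
The function is not convex.

0


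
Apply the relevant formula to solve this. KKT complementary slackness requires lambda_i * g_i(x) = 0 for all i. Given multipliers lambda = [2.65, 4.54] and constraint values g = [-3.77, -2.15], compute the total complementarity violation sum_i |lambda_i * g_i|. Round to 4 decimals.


KKT complementary slackness check:
lambda_1 * g_1 = 2.65 * -3.77 = -9.9905
lambda_2 * g_2 = 4.54 * -2.15 = -9.761
Total violation = 9.9905 + 9.761 = 19.7515


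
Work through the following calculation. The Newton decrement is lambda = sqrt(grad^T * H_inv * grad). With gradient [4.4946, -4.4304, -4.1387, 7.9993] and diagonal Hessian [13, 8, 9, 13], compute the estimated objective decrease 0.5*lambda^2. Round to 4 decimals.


Step 1: H is diagonal, so H^(-1) * g = [0.3457, -0.5538, -0.4599, 0.6153].
Step 2: g^T H^(-1) g = sum_i g_i^2 / H_ii
  = (4.4946)^2/13 + (-4.4304)^2/8 + (-4.1387)^2/9 + (7.9993)^2/13
  = 1.554 + 2.4536 + 1.9032 + 4.9222 = 10.8329
Step 3: Objective decrease = 0.5 * g^T H^(-1) g = 5.4165


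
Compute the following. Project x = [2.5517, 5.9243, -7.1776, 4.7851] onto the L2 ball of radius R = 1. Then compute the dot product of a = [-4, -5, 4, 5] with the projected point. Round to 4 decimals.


Step 1: Compute ||x|| (intermediates to 6 decimals).
||x|| = sqrt(2.5517^2 + 5.9243^2 + (-7.1776)^2 + 4.7851^2) = 10.771426
Step 2: Project.
Since ||x|| > R, scale = R/||x|| = 1/10.771426 = 0.092838, proj(x) = scale * x
proj(x) = [0.236895, 0.55, -0.666354, 0.444239]
Step 3: Dot product.
a^T * proj(x) = -4*0.236895 - 5*0.55 + 4*(-0.666354) + 5*0.444239 = -4.1418


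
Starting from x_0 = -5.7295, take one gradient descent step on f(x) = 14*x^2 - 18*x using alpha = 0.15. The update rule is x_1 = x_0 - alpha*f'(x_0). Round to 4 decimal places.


We compute the gradient at x_0 and apply the update.
f'(x) = 28*x - 18
f'(-5.7295) = 28*-5.7295 - 18 = -178.426
x_1 = -5.7295 - 0.15*-178.426 = 21.0344


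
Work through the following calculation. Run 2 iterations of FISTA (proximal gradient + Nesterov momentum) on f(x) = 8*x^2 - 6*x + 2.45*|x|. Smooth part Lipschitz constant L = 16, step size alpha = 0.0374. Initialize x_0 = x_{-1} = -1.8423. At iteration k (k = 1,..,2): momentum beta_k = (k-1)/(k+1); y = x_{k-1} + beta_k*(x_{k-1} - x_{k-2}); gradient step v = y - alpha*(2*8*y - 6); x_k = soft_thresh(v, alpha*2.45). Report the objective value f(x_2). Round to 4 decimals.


FISTA on f(x) = 8*x^2 - 6*x + 2.45*|x|
L = 16, alpha = 0.0374
Iteration 1: beta = 0.0, y = -1.8423 + 0.0*(-1.8423 + 1.8423) = -1.8423
  grad(y) = -35.4768, v = y - alpha*grad = -0.5155
  prox(v) = soft_thresh(-0.5155, 0.0916) = -0.4238
Iteration 2: beta = 0.3333, y = -0.4238 + 0.3333*(-0.4238 + 1.8423) = 0.049
  grad(y) = -5.2163, v = y - alpha*grad = 0.2441
  prox(v) = soft_thresh(0.2441, 0.0916) = 0.1524
f(x_2) = 8*0.1524^2 - 6*0.1524 + 2.45*|0.1524| = -0.3553


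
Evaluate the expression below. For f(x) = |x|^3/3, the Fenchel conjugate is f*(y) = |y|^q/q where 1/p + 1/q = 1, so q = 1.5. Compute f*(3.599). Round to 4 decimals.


The conjugate exponent q satisfies 1/p + 1/q = 1.
p = 3, so q = 3/(3 - 1) = 1.5
|y|^q = 3.599^1.5 = 6.8277
f*(3.599) = 6.8277 / 1.5 = 4.5518


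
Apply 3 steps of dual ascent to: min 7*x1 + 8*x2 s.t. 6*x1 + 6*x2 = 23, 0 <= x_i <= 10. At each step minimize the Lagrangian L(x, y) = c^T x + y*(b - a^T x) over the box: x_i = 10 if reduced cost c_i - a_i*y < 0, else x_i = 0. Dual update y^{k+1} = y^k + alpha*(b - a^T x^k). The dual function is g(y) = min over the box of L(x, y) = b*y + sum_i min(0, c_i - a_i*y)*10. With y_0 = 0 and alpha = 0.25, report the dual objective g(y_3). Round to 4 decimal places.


Dual ascent for LP: min 7*x1 + 8*x2, 6*x1 + 6*x2 = 23, 0 <= x_i <= 10
Step 1: y^k = 0.0, reduced costs: (7.0, 8.0)
  x^k = (0.0, 0.0), subgradient = b - a^T x = 23.0
  y^{k+1} = 0.0 + 0.25*23.0 = 5.75
Step 2: y^k = 5.75, reduced costs: (-27.5, -26.5)
  x^k = (10.0, 10.0), subgradient = b - a^T x = -97.0
  y^{k+1} = 5.75 + 0.25*-97.0 = -18.5
Step 3: y^k = -18.5, reduced costs: (118.0, 119.0)
  x^k = (0.0, 0.0), subgradient = b - a^T x = 23.0
  y^{k+1} = -18.5 + 0.25*23.0 = -12.75
Dual objective at y_3 = -12.75: reduced costs (83.5, 84.5), box minimizer x = (0.0, 0.0)
g(y_3) = b*y + (c1 - a1*y)*x1 + (c2 - a2*y)*x2 = 23*(-12.75) + 83.5*0.0 + 84.5*0.0 = -293.25 + 0.0 + 0.0 = -293.25


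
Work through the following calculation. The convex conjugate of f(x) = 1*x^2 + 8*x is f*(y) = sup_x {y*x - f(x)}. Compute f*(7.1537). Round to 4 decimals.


f*(y) = sup_x {y*x - a*x^2 - b*x} = sup_x {(y-b)*x - a*x^2}
FOC: (y - b) - 2a*x = 0 => x* = (y - b)/(2a)
x* = (7.1537 - 8)/(2*1) = -0.4232
f*(7.1537) = (y-b)^2/(4a) = (7.1537 - 8)^2/(4*1)
= 0.7162/4 = 0.1791


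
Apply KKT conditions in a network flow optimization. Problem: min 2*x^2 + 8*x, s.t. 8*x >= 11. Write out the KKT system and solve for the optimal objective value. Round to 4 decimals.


Step 1: Try lambda = 0 (constraint inactive).
x_unc = -8/(2*2) = -2.0
Check: 8*-2.0 = -16.0 < 11 -- violated!
Step 2: Constraint must be active: 8*x = 11
x* = 11/8 = 1.375
lambda = (2*2*1.375 + 8)/8 = 1.6875
Step 3: Compute optimal value.
f(x*) = 2*1.375^2 + 8*1.375 = 14.7813


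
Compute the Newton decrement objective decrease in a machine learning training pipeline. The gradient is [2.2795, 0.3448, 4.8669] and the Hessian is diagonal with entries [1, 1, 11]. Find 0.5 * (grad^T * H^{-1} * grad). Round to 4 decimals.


Step 1: H is diagonal, so H^(-1) * g = [2.2795, 0.3448, 0.4424].
Step 2: g^T H^(-1) g = sum_i g_i^2 / H_ii
  = (2.2795)^2/1 + (0.3448)^2/1 + (4.8669)^2/11
  = 5.1961 + 0.1189 + 2.1533 = 7.4683
Step 3: Objective decrease = 0.5 * g^T H^(-1) g = 3.7342


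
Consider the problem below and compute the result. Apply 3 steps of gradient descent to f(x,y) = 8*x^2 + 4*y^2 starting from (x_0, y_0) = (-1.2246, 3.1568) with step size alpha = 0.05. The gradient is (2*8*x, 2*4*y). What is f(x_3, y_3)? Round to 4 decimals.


Gradient descent on f(x,y) = 8*x^2 + 4*y^2.
Starting point: (-1.2246, 3.1568), alpha = 0.05
Step 1: grad_x = 2*8*-1.2246 = -19.5936, grad_y = 2*4*3.1568 = 25.2544
  x_1 = -1.2246 - 0.05*-19.5936 = -0.2449
  y_1 = 3.1568 - 0.05*25.2544 = 1.8941
Step 2: grad_x = 2*8*-0.2449 = -3.9187, grad_y = 2*4*1.8941 = 15.1526
  x_2 = -0.2449 - 0.05*-3.9187 = -0.049
  y_2 = 1.8941 - 0.05*15.1526 = 1.1364
Step 3: grad_x = 2*8*-0.049 = -0.7837, grad_y = 2*4*1.1364 = 9.0916
  x_3 = -0.049 - 0.05*-0.7837 = -0.0098
  y_3 = 1.1364 - 0.05*9.0916 = 0.6819
f(-0.0098, 0.6819) = 8*(-0.0098)^2 + 4*0.6819^2 = 1.8605


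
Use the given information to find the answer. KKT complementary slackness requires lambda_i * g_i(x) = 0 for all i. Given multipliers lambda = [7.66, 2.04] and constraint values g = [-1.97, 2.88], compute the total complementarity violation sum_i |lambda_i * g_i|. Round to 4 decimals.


KKT complementary slackness check:
lambda_1 * g_1 = 7.66 * -1.97 = -15.0902
lambda_2 * g_2 = 2.04 * 2.88 = 5.8752
Total violation = 15.0902 + 5.8752 = 20.9654


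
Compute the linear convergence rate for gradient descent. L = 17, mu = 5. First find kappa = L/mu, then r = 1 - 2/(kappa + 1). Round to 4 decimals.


Step 1: Compute the condition number.
kappa = L/mu = 17/5 = 3.4
Step 2: Compute the convergence rate.
r = 1 - 2/(kappa + 1) = 1 - 2*mu/(L + mu) = (L - mu)/(L + mu) = 12/22 = 0.5455


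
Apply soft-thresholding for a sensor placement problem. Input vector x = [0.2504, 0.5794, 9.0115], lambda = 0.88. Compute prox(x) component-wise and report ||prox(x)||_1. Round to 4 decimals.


Soft-thresholding with lambda = 0.88:
prox(0.2504) = sign(0.2504)*max(|0.2504| - 0.88, 0) = 0.0
prox(0.5794) = sign(0.5794)*max(|0.5794| - 0.88, 0) = 0.0
prox(9.0115) = sign(9.0115)*max(|9.0115| - 0.88, 0) = 8.1315
prox(x) = [0.0, 0.0, 8.1315]
||prox(x)||_1 = 0.0 + 0.0 + 8.1315 = 8.1315


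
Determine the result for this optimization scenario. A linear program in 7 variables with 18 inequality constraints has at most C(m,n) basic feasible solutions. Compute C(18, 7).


Each vertex corresponds to some choice of n active constraints out of m, so the number of vertices is at most C(m, n) = m! / (n!(m-n)!).
m = 18, n = 7
Numerator: 18 * 17 * 16 * 15 * 14 * 13 * 12
Denominator: 7! = 5040
C(18, 7) = 31824


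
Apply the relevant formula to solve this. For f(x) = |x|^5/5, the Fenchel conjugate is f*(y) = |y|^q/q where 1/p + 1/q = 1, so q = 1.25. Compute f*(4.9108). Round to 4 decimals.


The conjugate exponent q satisfies 1/p + 1/q = 1.
p = 5, so q = 5/(5 - 1) = 1.25
|y|^q = 4.9108^1.25 = 7.3104
f*(4.9108) = 7.3104 / 1.25 = 5.8483


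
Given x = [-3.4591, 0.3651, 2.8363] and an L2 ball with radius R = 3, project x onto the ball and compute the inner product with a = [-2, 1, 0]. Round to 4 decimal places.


Step 1: Compute ||x|| (intermediates to 6 decimals).
||x|| = sqrt((-3.4591)^2 + 0.3651^2 + 2.8363^2) = 4.488125
Step 2: Project.
Since ||x|| > R, scale = R/||x|| = 3/4.488125 = 0.668431, proj(x) = scale * x
proj(x) = [-2.31217, 0.244044, 1.895871]
Step 3: Dot product.
a^T * proj(x) = -2*(-2.31217) + 1*0.244044 + 0*1.895871 = 4.8684


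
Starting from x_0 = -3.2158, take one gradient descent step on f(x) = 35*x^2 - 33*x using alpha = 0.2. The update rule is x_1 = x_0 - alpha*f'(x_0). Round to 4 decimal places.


We compute the gradient at x_0 and apply the update.
f'(x) = 70*x - 33
f'(-3.2158) = 70*-3.2158 - 33 = -258.106
x_1 = -3.2158 - 0.2*-258.106 = 48.4054


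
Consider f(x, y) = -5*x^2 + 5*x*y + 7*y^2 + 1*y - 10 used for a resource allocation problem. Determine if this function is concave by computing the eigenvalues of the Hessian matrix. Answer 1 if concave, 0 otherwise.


The Hessian of f(x,y) = -5*x^2 + 5*x*y + 7*y^2 + 1*y - 10 is:
H = [[-10, 5], [5, 14]]
Trace = -10 + 14 = 4
Determinant = -10*14 - (5)^2 = -165
Discriminant = (4)^2 - 4*-165 = 676.0
Eigenvalues: lambda_1 = -11.0, lambda_2 = 15.0
The function is not concave.

0


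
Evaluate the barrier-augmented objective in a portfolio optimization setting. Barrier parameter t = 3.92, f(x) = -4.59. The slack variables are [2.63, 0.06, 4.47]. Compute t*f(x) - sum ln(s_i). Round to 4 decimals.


Step 1: Compute log-barrier.
ln values: [0.967, -2.8134, 1.4974]
phi = -(0.967 - 2.8134 + 1.4974) = 0.349
Step 2: Compute augmented objective.
t*f(x) = 3.92*-4.59 = -17.9928
Total = -17.9928 + 0.349 = -17.6438


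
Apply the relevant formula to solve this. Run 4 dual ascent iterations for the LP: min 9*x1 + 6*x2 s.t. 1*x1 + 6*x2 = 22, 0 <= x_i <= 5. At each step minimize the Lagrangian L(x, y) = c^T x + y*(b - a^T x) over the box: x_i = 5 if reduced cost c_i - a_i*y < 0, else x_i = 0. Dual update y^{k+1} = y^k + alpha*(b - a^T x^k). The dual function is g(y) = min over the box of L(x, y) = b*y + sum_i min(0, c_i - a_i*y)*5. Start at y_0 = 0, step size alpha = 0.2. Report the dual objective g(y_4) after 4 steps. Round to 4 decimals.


Dual ascent for LP: min 9*x1 + 6*x2, 1*x1 + 6*x2 = 22, 0 <= x_i <= 5
Step 1: y^k = 0.0, reduced costs: (9.0, 6.0)
  x^k = (0.0, 0.0), subgradient = b - a^T x = 22.0
  y^{k+1} = 0.0 + 0.2*22.0 = 4.4
Step 2: y^k = 4.4, reduced costs: (4.6, -20.4)
  x^k = (0.0, 5.0), subgradient = b - a^T x = -8.0
  y^{k+1} = 4.4 + 0.2*-8.0 = 2.8
Step 3: y^k = 2.8, reduced costs: (6.2, -10.8)
  x^k = (0.0, 5.0), subgradient = b - a^T x = -8.0
  y^{k+1} = 2.8 + 0.2*-8.0 = 1.2
Step 4: y^k = 1.2, reduced costs: (7.8, -1.2)
  x^k = (0.0, 5.0), subgradient = b - a^T x = -8.0
  y^{k+1} = 1.2 + 0.2*-8.0 = -0.4
Dual objective at y_4 = -0.4: reduced costs (9.4, 8.4), box minimizer x = (0.0, 0.0)
g(y_4) = b*y + (c1 - a1*y)*x1 + (c2 - a2*y)*x2 = 22*(-0.4) + 9.4*0.0 + 8.4*0.0 = -8.8 + 0.0 + 0.0 = -8.8


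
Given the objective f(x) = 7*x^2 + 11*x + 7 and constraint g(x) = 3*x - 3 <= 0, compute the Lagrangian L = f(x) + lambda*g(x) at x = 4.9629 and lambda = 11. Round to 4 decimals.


Step 1: Evaluate f(x).
f(4.9629) = 7*4.9629^2 + 11*4.9629 + 7 = 234.0045
Step 2: Evaluate g(x).
g(4.9629) = 3*4.9629 - 3 = 11.8887
Step 3: Compute Lagrangian.
L = 234.0045 + 11*11.8887 = 364.7802


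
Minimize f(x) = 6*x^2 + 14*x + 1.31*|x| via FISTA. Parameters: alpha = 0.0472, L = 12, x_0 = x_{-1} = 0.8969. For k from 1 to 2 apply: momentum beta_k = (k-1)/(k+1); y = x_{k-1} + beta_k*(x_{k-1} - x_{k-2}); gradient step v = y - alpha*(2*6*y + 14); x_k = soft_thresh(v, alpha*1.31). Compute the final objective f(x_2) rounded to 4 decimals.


FISTA on f(x) = 6*x^2 + 14*x + 1.31*|x|
L = 12, alpha = 0.0472
Iteration 1: beta = 0.0, y = 0.8969 + 0.0*(0.8969 - 0.8969) = 0.8969
  grad(y) = 24.7628, v = y - alpha*grad = -0.2719
  prox(v) = soft_thresh(-0.2719, 0.0618) = -0.2101
Iteration 2: beta = 0.3333, y = -0.2101 + 0.3333*(-0.2101 - 0.8969) = -0.5791
  grad(y) = 7.0512, v = y - alpha*grad = -0.9119
  prox(v) = soft_thresh(-0.9119, 0.0618) = -0.85
f(x_2) = 6*(-0.85)^2 + 14*(-0.85) + 1.31*|-0.85| = -6.4516


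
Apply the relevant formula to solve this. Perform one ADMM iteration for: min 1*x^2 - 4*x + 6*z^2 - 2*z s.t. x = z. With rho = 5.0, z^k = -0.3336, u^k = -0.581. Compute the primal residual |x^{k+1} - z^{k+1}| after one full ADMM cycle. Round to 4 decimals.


ADMM iteration with rho = 5.0, z^k = -0.3336, u^k = -0.581
Step 1: x-update.
Minimize 1*x^2 - 4*x + (5.0/2)*(x + 0.3336 - 0.581)^2
FOC: (2*1 + 5.0)*x = 4 + 5.0*(-0.3336 + 0.581)
x^{k+1} = 0.7481
Step 2: z-update.
Minimize 6*z^2 - 2*z + (5.0/2)*(0.7481 - z - 0.581)^2
FOC: (2*6 + 5.0)*z = 2 + 5.0*(0.7481 - 0.581)
z^{k+1} = 0.1668
Step 3: u-update.
u^{k+1} = -0.581 + 0.7481 - 0.1668 = 0.0003
Step 4: Primal residual = |0.7481 - 0.1668| = 0.5813


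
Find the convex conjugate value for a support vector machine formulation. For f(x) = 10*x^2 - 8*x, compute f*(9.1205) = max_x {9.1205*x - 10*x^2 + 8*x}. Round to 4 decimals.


f*(y) = sup_x {y*x - a*x^2 - b*x} = sup_x {(y-b)*x - a*x^2}
FOC: (y - b) - 2a*x = 0 => x* = (y - b)/(2a)
x* = (9.1205 + 8)/(2*10) = 0.856
f*(9.1205) = (y-b)^2/(4a) = (9.1205 + 8)^2/(4*10)
= 293.1115/40 = 7.3278


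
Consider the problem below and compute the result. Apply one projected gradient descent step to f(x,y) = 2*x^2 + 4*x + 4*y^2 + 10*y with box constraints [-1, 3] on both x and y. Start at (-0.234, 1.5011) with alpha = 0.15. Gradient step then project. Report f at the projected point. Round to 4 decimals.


Step 1: Compute gradient at (-0.234, 1.5011).
grad_x = 2*2*-0.234 + 4 = 3.064
grad_y = 2*4*1.5011 + 10 = 22.0088
Step 2: Gradient step.
x_raw = -0.234 - 0.15*3.064 = -0.6936
y_raw = 1.5011 - 0.15*22.0088 = -1.8002
Step 3: Project onto [-1, 3].
x_proj = clip(-0.6936) = -0.6936
y_proj = clip(-1.8002) = -1.0
Step 4: Evaluate f.
f(-0.6936, -1.0) = -7.8122


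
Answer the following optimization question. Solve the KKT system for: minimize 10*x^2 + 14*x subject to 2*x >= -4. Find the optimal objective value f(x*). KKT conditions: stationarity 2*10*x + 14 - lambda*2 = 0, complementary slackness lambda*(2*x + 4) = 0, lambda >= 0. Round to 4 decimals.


Step 1: Try lambda = 0 (constraint inactive).
Stationarity: 2*10*x + 14 = 0
x* = -14/(2*10) = -0.7
Check constraint: 2*-0.7 = -1.4 >= -4 -- satisfied.
Step 2: Compute optimal value.
f(x*) = 10*(-0.7)^2 + 14*(-0.7) = -4.9


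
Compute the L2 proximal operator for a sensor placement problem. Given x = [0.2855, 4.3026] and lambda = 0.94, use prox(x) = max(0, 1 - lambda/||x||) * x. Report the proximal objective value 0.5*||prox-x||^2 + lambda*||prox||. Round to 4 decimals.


Step 1: Compute ||x||.
||x|| = 4.3121
Step 2: Compute scaling factor.
scale = max(0, 1 - 0.94/4.3121) = 0.782
Step 3: prox(x) = [0.2233, 3.3647]
||prox(x)|| = 3.3721
Step 4: Proximal objective.
0.5*||prox-x||^2 = 0.4418
lambda*||prox|| = 3.1698
Total = 3.6115


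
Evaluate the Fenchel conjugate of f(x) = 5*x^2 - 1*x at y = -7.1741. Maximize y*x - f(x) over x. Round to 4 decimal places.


f*(y) = sup_x {y*x - a*x^2 - b*x} = sup_x {(y-b)*x - a*x^2}
FOC: (y - b) - 2a*x = 0 => x* = (y - b)/(2a)
x* = (-7.1741 + 1)/(2*5) = -0.6174
f*(-7.1741) = (y-b)^2/(4a) = (-7.1741 + 1)^2/(4*5)
= 38.1195/20 = 1.906


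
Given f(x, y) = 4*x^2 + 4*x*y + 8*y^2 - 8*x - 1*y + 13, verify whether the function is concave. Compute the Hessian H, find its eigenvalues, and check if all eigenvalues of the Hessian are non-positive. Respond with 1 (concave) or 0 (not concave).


The Hessian of f(x,y) = 4*x^2 + 4*x*y + 8*y^2 - 8*x - 1*y + 13 is:
H = [[8, 4], [4, 16]]
Trace = 8 + 16 = 24
Determinant = 8*16 - (4)^2 = 112
Discriminant = (24)^2 - 4*112 = 128.0
Eigenvalues: lambda_1 = 6.3431, lambda_2 = 17.6569
The function is not concave.

0


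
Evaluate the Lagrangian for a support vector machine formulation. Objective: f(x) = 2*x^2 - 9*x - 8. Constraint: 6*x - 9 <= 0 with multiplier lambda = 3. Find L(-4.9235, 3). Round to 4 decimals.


Step 1: Evaluate f(x).
f(-4.9235) = 2*(-4.9235)^2 - 9*(-4.9235) - 8 = 84.7932
Step 2: Evaluate g(x).
g(-4.9235) = 6*-4.9235 - 9 = -38.541
Step 3: Compute Lagrangian.
L = 84.7932 + 3*-38.541 = -30.8298


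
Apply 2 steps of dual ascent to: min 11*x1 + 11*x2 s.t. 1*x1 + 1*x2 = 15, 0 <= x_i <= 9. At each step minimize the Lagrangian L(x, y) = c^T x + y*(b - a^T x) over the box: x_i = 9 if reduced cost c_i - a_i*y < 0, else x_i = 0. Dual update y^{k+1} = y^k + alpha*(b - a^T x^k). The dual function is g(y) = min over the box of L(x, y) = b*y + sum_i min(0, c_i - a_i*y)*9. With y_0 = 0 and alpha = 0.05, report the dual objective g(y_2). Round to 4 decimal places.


Dual ascent for LP: min 11*x1 + 11*x2, 1*x1 + 1*x2 = 15, 0 <= x_i <= 9
Step 1: y^k = 0.0, reduced costs: (11.0, 11.0)
  x^k = (0.0, 0.0), subgradient = b - a^T x = 15.0
  y^{k+1} = 0.0 + 0.05*15.0 = 0.75
Step 2: y^k = 0.75, reduced costs: (10.25, 10.25)
  x^k = (0.0, 0.0), subgradient = b - a^T x = 15.0
  y^{k+1} = 0.75 + 0.05*15.0 = 1.5
Dual objective at y_2 = 1.5: reduced costs (9.5, 9.5), box minimizer x = (0.0, 0.0)
g(y_2) = b*y + (c1 - a1*y)*x1 + (c2 - a2*y)*x2 = 15*1.5 + 9.5*0.0 + 9.5*0.0 = 22.5 + 0.0 + 0.0 = 22.5


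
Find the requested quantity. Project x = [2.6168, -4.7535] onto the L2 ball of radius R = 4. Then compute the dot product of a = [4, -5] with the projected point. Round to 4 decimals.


Step 1: Compute ||x|| (intermediates to 6 decimals).
||x|| = sqrt(2.6168^2 + (-4.7535)^2) = 5.426178
Step 2: Project.
Since ||x|| > R, scale = R/||x|| = 4/5.426178 = 0.737167, proj(x) = scale * x
proj(x) = [1.929019, -3.504123]
Step 3: Dot product.
a^T * proj(x) = 4*1.929019 - 5*(-3.504123) = 25.2367


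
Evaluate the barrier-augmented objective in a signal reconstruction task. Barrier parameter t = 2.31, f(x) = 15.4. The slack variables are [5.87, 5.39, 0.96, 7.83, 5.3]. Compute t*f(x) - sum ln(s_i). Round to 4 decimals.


Step 1: Compute log-barrier.
ln values: [1.7699, 1.6845, -0.0408, 2.058, 1.6677]
phi = -(1.7699 + 1.6845 - 0.0408 + 2.058 + 1.6677) = -7.1392
Step 2: Compute augmented objective.
t*f(x) = 2.31*15.4 = 35.574
Total = 35.574 - 7.1392 = 28.4348


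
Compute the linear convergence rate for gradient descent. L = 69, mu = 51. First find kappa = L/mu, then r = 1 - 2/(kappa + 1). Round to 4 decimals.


Step 1: Compute the condition number.
kappa = L/mu = 69/51 = 1.3529
Step 2: Compute the convergence rate.
r = 1 - 2/(kappa + 1) = 1 - 2*mu/(L + mu) = (L - mu)/(L + mu) = 18/120 = 0.15


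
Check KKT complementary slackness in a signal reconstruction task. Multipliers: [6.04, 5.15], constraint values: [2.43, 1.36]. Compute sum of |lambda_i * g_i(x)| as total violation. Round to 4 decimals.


KKT complementary slackness check:
lambda_1 * g_1 = 6.04 * 2.43 = 14.6772
lambda_2 * g_2 = 5.15 * 1.36 = 7.004
Total violation = 14.6772 + 7.004 = 21.6812


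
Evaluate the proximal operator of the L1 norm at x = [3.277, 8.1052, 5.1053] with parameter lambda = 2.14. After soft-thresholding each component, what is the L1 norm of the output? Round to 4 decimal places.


Soft-thresholding with lambda = 2.14:
prox(3.277) = sign(3.277)*max(|3.277| - 2.14, 0) = 1.137
prox(8.1052) = sign(8.1052)*max(|8.1052| - 2.14, 0) = 5.9652
prox(5.1053) = sign(5.1053)*max(|5.1053| - 2.14, 0) = 2.9653
prox(x) = [1.137, 5.9652, 2.9653]
||prox(x)||_1 = 1.137 + 5.9652 + 2.9653 = 10.0675


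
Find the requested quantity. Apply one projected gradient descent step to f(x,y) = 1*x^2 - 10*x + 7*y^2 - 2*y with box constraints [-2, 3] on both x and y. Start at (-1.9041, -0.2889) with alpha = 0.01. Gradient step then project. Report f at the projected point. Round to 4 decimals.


Step 1: Compute gradient at (-1.9041, -0.2889).
grad_x = 2*1*-1.9041 - 10 = -13.8082
grad_y = 2*7*-0.2889 - 2 = -6.0446
Step 2: Gradient step.
x_raw = -1.9041 - 0.01*-13.8082 = -1.766
y_raw = -0.2889 - 0.01*-6.0446 = -0.2285
Step 3: Project onto [-2, 3].
x_proj = clip(-1.766) = -1.766
y_proj = clip(-0.2285) = -0.2285
Step 4: Evaluate f.
f(-1.766, -0.2285) = 21.6012


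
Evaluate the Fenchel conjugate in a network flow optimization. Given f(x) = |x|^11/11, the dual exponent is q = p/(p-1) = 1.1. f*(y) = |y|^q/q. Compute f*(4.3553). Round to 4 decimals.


The conjugate exponent q satisfies 1/p + 1/q = 1.
p = 11, so q = 11/(11 - 1) = 1.1
|y|^q = 4.3553^1.1 = 5.0457
f*(4.3553) = 5.0457 / 1.1 = 4.587


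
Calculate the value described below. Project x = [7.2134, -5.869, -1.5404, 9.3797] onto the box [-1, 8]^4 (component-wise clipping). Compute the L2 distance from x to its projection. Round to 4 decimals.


Project each component onto [-1, 8].
clip(7.2134) = 7.2134, clip(-5.869) = -1.0, clip(-1.5404) = -1.0, clip(9.3797) = 8.0
Projection = [7.2134, -1.0, -1.0, 8.0]
Squared diffs: [0.0, 23.7072, 0.292, 1.9036]
Distance = sqrt(25.9028) = 5.0895


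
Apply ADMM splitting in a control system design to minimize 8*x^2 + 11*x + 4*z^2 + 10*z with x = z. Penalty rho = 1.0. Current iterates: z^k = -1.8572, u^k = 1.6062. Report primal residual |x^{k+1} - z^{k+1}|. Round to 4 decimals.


ADMM iteration with rho = 1.0, z^k = -1.8572, u^k = 1.6062
Step 1: x-update.
Minimize 8*x^2 + 11*x + (1.0/2)*(x + 1.8572 + 1.6062)^2
FOC: (2*8 + 1.0)*x = -11 + 1.0*(-1.8572 - 1.6062)
x^{k+1} = -0.8508
Step 2: z-update.
Minimize 4*z^2 + 10*z + (1.0/2)*(-0.8508 - z + 1.6062)^2
FOC: (2*4 + 1.0)*z = -10 + 1.0*(-0.8508 + 1.6062)
z^{k+1} = -1.0272
Step 3: u-update.
u^{k+1} = 1.6062 - 0.8508 + 1.0272 = 1.7826
Step 4: Primal residual = |-0.8508 + 1.0272| = 0.1764


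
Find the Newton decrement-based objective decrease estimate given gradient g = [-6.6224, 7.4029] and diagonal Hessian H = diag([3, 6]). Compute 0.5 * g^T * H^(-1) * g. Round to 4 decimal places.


Step 1: H is diagonal, so H^(-1) * g = [-2.2075, 1.2338].
Step 2: g^T H^(-1) g = sum_i g_i^2 / H_ii
  = (-6.6224)^2/3 + (7.4029)^2/6
  = 14.6187 + 9.1338 = 23.7525
Step 3: Objective decrease = 0.5 * g^T H^(-1) g = 11.8763


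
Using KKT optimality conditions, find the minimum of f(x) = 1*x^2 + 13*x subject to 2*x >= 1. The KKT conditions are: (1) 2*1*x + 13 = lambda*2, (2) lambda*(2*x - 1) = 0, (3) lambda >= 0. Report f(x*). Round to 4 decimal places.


Step 1: Try lambda = 0 (constraint inactive).
x_unc = -13/(2*1) = -6.5
Check: 2*-6.5 = -13.0 < 1 -- violated!
Step 2: Constraint must be active: 2*x = 1
x* = 1/2 = 0.5
lambda = (2*1*0.5 + 13)/2 = 7.0
Step 3: Compute optimal value.
f(x*) = 1*0.5^2 + 13*0.5 = 6.75


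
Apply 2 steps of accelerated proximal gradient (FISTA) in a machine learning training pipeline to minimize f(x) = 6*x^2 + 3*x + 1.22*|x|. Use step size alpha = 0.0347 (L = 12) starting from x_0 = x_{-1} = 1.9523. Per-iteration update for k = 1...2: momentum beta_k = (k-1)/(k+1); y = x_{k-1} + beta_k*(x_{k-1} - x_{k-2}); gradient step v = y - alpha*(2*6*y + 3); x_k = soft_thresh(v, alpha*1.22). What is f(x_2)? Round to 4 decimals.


FISTA on f(x) = 6*x^2 + 3*x + 1.22*|x|
L = 12, alpha = 0.0347
Iteration 1: beta = 0.0, y = 1.9523 + 0.0*(1.9523 - 1.9523) = 1.9523
  grad(y) = 26.4276, v = y - alpha*grad = 1.0353
  prox(v) = soft_thresh(1.0353, 0.0423) = 0.9929
Iteration 2: beta = 0.3333, y = 0.9929 + 0.3333*(0.9929 - 1.9523) = 0.6731
  grad(y) = 11.0777, v = y - alpha*grad = 0.2887
  prox(v) = soft_thresh(0.2887, 0.0423) = 0.2464
f(x_2) = 6*0.2464^2 + 3*0.2464 + 1.22*|0.2464| = 1.4042


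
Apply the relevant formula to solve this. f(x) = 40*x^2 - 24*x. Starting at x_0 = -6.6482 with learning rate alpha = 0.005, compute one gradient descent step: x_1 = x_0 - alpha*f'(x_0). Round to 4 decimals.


We compute the gradient at x_0 and apply the update.
f'(x) = 80*x - 24
f'(-6.6482) = 80*-6.6482 - 24 = -555.856
x_1 = -6.6482 - 0.005*-555.856 = -3.8689


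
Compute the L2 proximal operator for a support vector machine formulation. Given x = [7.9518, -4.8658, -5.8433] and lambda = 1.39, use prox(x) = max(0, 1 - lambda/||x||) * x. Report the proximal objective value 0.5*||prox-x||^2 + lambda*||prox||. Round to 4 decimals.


Step 1: Compute ||x||.
||x|| = 11.0023
Step 2: Compute scaling factor.
scale = max(0, 1 - 1.39/11.0023) = 0.8737
Step 3: prox(x) = [6.9472, -4.2511, -5.1051]
||prox(x)|| = 9.6123
Step 4: Proximal objective.
0.5*||prox-x||^2 = 0.9661
lambda*||prox|| = 13.3611
Total = 14.3272


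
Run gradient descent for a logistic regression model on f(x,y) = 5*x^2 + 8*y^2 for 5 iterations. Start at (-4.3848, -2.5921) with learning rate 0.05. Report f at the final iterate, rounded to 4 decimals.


Gradient descent on f(x,y) = 5*x^2 + 8*y^2.
Starting point: (-4.3848, -2.5921), alpha = 0.05
Step 1: grad_x = 2*5*-4.3848 = -43.848, grad_y = 2*8*-2.5921 = -41.4736
  x_1 = -4.3848 - 0.05*-43.848 = -2.1924
  y_1 = -2.5921 - 0.05*-41.4736 = -0.5184
Step 2: grad_x = 2*5*-2.1924 = -21.924, grad_y = 2*8*-0.5184 = -8.2947
  x_2 = -2.1924 - 0.05*-21.924 = -1.0962
  y_2 = -0.5184 - 0.05*-8.2947 = -0.1037
Step 3: grad_x = 2*5*-1.0962 = -10.962, grad_y = 2*8*-0.1037 = -1.6589
  x_3 = -1.0962 - 0.05*-10.962 = -0.5481
  y_3 = -0.1037 - 0.05*-1.6589 = -0.0207
Step 4: grad_x = 2*5*-0.5481 = -5.481, grad_y = 2*8*-0.0207 = -0.3318
  x_4 = -0.5481 - 0.05*-5.481 = -0.2741
  y_4 = -0.0207 - 0.05*-0.3318 = -0.0041
Step 5: grad_x = 2*5*-0.2741 = -2.7405, grad_y = 2*8*-0.0041 = -0.0664
  x_5 = -0.2741 - 0.05*-2.7405 = -0.137
  y_5 = -0.0041 - 0.05*-0.0664 = -0.0008
f(-0.137, -0.0008) = 5*(-0.137)^2 + 8*(-0.0008)^2 = 0.0939


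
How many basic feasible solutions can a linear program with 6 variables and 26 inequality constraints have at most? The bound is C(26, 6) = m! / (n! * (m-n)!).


Each vertex corresponds to some choice of n active constraints out of m, so the number of vertices is at most C(m, n) = m! / (n!(m-n)!).
m = 26, n = 6
Numerator: 26 * 25 * 24 * 23 * 22 * 21
Denominator: 6! = 720
C(26, 6) = 230230


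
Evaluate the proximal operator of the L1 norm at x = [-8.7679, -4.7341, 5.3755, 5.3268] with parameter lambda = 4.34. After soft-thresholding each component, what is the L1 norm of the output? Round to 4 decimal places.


Soft-thresholding with lambda = 4.34:
prox(-8.7679) = sign(-8.7679)*max(|-8.7679| - 4.34, 0) = -4.4279
prox(-4.7341) = sign(-4.7341)*max(|-4.7341| - 4.34, 0) = -0.3941
prox(5.3755) = sign(5.3755)*max(|5.3755| - 4.34, 0) = 1.0355
prox(5.3268) = sign(5.3268)*max(|5.3268| - 4.34, 0) = 0.9868
prox(x) = [-4.4279, -0.3941, 1.0355, 0.9868]
||prox(x)||_1 = 4.4279 + 0.3941 + 1.0355 + 0.9868 = 6.8443


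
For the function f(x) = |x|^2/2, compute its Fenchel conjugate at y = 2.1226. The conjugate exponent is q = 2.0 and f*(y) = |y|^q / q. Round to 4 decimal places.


The conjugate exponent q satisfies 1/p + 1/q = 1.
p = 2, so q = 2/(2 - 1) = 2.0
|y|^q = 2.1226^2.0 = 4.5054
f*(2.1226) = 4.5054 / 2.0 = 2.2527


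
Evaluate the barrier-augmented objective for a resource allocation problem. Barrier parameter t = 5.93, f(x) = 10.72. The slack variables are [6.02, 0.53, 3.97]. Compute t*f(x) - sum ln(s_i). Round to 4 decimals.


Step 1: Compute log-barrier.
ln values: [1.7951, -0.6349, 1.3788]
phi = -(1.7951 - 0.6349 + 1.3788) = -2.539
Step 2: Compute augmented objective.
t*f(x) = 5.93*10.72 = 63.5696
Total = 63.5696 - 2.539 = 61.0306


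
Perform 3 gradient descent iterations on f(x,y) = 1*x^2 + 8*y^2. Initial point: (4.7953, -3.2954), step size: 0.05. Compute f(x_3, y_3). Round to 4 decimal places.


Gradient descent on f(x,y) = 1*x^2 + 8*y^2.
Starting point: (4.7953, -3.2954), alpha = 0.05
Step 1: grad_x = 2*1*4.7953 = 9.5906, grad_y = 2*8*-3.2954 = -52.7264
  x_1 = 4.7953 - 0.05*9.5906 = 4.3158
  y_1 = -3.2954 - 0.05*-52.7264 = -0.6591
Step 2: grad_x = 2*1*4.3158 = 8.6315, grad_y = 2*8*-0.6591 = -10.5453
  x_2 = 4.3158 - 0.05*8.6315 = 3.8842
  y_2 = -0.6591 - 0.05*-10.5453 = -0.1318
Step 3: grad_x = 2*1*3.8842 = 7.7684, grad_y = 2*8*-0.1318 = -2.1091
  x_3 = 3.8842 - 0.05*7.7684 = 3.4958
  y_3 = -0.1318 - 0.05*-2.1091 = -0.0264
f(3.4958, -0.0264) = 1*3.4958^2 + 8*(-0.0264)^2 = 12.226


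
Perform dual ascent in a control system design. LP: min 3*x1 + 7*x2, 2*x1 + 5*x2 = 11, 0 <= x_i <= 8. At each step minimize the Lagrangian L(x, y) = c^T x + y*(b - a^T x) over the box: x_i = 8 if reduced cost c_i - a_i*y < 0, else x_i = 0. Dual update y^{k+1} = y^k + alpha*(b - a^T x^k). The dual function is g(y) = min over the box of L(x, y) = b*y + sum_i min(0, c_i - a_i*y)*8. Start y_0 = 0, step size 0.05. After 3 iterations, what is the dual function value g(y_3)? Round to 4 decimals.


Dual ascent for LP: min 3*x1 + 7*x2, 2*x1 + 5*x2 = 11, 0 <= x_i <= 8
Step 1: y^k = 0.0, reduced costs: (3.0, 7.0)
  x^k = (0.0, 0.0), subgradient = b - a^T x = 11.0
  y^{k+1} = 0.0 + 0.05*11.0 = 0.55
Step 2: y^k = 0.55, reduced costs: (1.9, 4.25)
  x^k = (0.0, 0.0), subgradient = b - a^T x = 11.0
  y^{k+1} = 0.55 + 0.05*11.0 = 1.1
Step 3: y^k = 1.1, reduced costs: (0.8, 1.5)
  x^k = (0.0, 0.0), subgradient = b - a^T x = 11.0
  y^{k+1} = 1.1 + 0.05*11.0 = 1.65
Dual objective at y_3 = 1.65: reduced costs (-0.3, -1.25), box minimizer x = (8.0, 8.0)
g(y_3) = b*y + (c1 - a1*y)*x1 + (c2 - a2*y)*x2 = 11*1.65 + (-0.3)*8.0 + (-1.25)*8.0 = 18.15 - 2.4 - 10.0 = 5.75


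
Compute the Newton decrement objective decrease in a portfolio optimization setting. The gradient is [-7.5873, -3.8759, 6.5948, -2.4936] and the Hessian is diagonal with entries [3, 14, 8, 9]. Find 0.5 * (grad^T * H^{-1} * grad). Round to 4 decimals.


Step 1: H is diagonal, so H^(-1) * g = [-2.5291, -0.2769, 0.8244, -0.2771].
Step 2: g^T H^(-1) g = sum_i g_i^2 / H_ii
  = (-7.5873)^2/3 + (-3.8759)^2/14 + (6.5948)^2/8 + (-2.4936)^2/9
  = 19.189 + 1.073 + 5.4364 + 0.6909 = 26.3894
Step 3: Objective decrease = 0.5 * g^T H^(-1) g = 13.1947


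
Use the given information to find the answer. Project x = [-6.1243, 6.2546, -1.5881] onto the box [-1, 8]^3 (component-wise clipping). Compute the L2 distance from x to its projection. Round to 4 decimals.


Project each component onto [-1, 8].
clip(-6.1243) = -1.0, clip(6.2546) = 6.2546, clip(-1.5881) = -1.0
Projection = [-1.0, 6.2546, -1.0]
Squared diffs: [26.2585, 0.0, 0.3459]
Distance = sqrt(26.6044) = 5.1579


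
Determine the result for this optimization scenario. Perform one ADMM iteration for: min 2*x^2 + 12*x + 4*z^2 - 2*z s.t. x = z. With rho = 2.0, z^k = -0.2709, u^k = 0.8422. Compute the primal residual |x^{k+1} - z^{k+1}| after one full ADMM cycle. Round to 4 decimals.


ADMM iteration with rho = 2.0, z^k = -0.2709, u^k = 0.8422
Step 1: x-update.
Minimize 2*x^2 + 12*x + (2.0/2)*(x + 0.2709 + 0.8422)^2
FOC: (2*2 + 2.0)*x = -12 + 2.0*(-0.2709 - 0.8422)
x^{k+1} = -2.371
Step 2: z-update.
Minimize 4*z^2 - 2*z + (2.0/2)*(-2.371 - z + 0.8422)^2
FOC: (2*4 + 2.0)*z = 2 + 2.0*(-2.371 + 0.8422)
z^{k+1} = -0.1058
Step 3: u-update.
u^{k+1} = 0.8422 - 2.371 + 0.1058 = -1.4231
Step 4: Primal residual = |-2.371 + 0.1058| = 2.2653


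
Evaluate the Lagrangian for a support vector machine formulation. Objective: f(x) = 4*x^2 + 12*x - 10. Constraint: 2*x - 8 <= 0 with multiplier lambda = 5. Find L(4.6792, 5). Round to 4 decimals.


Step 1: Evaluate f(x).
f(4.6792) = 4*4.6792^2 + 12*4.6792 - 10 = 133.7301
Step 2: Evaluate g(x).
g(4.6792) = 2*4.6792 - 8 = 1.3584
Step 3: Compute Lagrangian.
L = 133.7301 + 5*1.3584 = 140.5221


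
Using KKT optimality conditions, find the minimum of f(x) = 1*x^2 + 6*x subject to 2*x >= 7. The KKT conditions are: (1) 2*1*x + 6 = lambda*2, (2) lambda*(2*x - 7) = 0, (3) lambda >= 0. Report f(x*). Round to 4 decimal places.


Step 1: Try lambda = 0 (constraint inactive).
x_unc = -6/(2*1) = -3.0
Check: 2*-3.0 = -6.0 < 7 -- violated!
Step 2: Constraint must be active: 2*x = 7
x* = 7/2 = 3.5
lambda = (2*1*3.5 + 6)/2 = 6.5
Step 3: Compute optimal value.
f(x*) = 1*3.5^2 + 6*3.5 = 33.25


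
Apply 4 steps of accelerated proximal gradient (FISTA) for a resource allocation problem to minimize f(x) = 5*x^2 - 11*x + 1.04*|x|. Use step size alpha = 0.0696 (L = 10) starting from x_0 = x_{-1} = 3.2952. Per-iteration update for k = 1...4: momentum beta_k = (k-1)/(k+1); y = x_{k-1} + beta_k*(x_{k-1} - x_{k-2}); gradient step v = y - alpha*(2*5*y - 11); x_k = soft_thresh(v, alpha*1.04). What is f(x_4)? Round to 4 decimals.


FISTA on f(x) = 5*x^2 - 11*x + 1.04*|x|
L = 10, alpha = 0.0696
Iteration 1: beta = 0.0, y = 3.2952 + 0.0*(3.2952 - 3.2952) = 3.2952
  grad(y) = 21.952, v = y - alpha*grad = 1.7673
  prox(v) = soft_thresh(1.7673, 0.0724) = 1.695
Iteration 2: beta = 0.3333, y = 1.695 + 0.3333*(1.695 - 3.2952) = 1.1615
  grad(y) = 0.6154, v = y - alpha*grad = 1.1187
  prox(v) = soft_thresh(1.1187, 0.0724) = 1.0463
Iteration 3: beta = 0.5, y = 1.0463 + 0.5*(1.0463 - 1.695) = 0.722
  grad(y) = -3.7799, v = y - alpha*grad = 0.9851
  prox(v) = soft_thresh(0.9851, 0.0724) = 0.9127
Iteration 4: beta = 0.6, y = 0.9127 + 0.6*(0.9127 - 1.0463) = 0.8325
  grad(y) = -2.6746, v = y - alpha*grad = 1.0187
  prox(v) = soft_thresh(1.0187, 0.0724) = 0.9463
f(x_4) = 5*0.9463^2 - 11*0.9463 + 1.04*|0.9463| = -4.9477


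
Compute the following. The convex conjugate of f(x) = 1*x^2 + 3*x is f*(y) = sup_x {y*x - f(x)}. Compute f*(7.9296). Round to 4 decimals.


f*(y) = sup_x {y*x - a*x^2 - b*x} = sup_x {(y-b)*x - a*x^2}
FOC: (y - b) - 2a*x = 0 => x* = (y - b)/(2a)
x* = (7.9296 - 3)/(2*1) = 2.4648
f*(7.9296) = (y-b)^2/(4a) = (7.9296 - 3)^2/(4*1)
= 24.301/4 = 6.0752


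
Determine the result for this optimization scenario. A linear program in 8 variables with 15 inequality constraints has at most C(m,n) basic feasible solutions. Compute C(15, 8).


Each vertex corresponds to some choice of n active constraints out of m, so the number of vertices is at most C(m, n) = m! / (n!(m-n)!).
m = 15, n = 8
Numerator: 15 * 14 * 13 * 12 * 11 * 10 * 9 * 8
Denominator: 8! = 40320
C(15, 8) = 6435


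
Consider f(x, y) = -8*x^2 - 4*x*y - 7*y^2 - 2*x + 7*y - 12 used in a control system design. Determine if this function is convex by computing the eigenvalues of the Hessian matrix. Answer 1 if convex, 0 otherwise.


The Hessian of f(x,y) = -8*x^2 - 4*x*y - 7*y^2 - 2*x + 7*y - 12 is:
H = [[-16, -4], [-4, -14]]
Trace = -16 - 14 = -30
Determinant = -16*-14 - (-4)^2 = 208
Discriminant = (-30)^2 - 4*208 = 68.0
Eigenvalues: lambda_1 = -19.1231, lambda_2 = -10.8769
The function is not convex.

0
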